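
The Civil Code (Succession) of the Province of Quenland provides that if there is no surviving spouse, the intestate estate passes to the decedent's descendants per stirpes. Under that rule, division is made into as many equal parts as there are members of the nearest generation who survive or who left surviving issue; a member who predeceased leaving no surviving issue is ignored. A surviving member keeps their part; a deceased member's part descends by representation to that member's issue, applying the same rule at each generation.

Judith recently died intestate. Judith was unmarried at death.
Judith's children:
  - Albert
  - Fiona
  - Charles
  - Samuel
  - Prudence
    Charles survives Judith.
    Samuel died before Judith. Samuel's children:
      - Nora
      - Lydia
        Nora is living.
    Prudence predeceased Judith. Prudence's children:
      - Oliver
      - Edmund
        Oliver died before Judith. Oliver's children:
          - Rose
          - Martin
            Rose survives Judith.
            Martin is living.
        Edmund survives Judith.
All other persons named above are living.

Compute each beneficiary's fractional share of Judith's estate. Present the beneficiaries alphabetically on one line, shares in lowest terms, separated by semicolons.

Albert 1/5; Charles 1/5; Edmund 1/10; Fiona 1/5; Lydia 1/10; Martin 1/20; Nora 1/10; Rose 1/20

There is no surviving spouse, so the entire estate passes to Judith's descendants per stirpes.
The estate is divided into 5 equal shares of 1/5 among Albert, Fiona, Charles, Samuel, Prudence.
Albert is living and takes 1/5.
Fiona is living and takes 1/5.
Charles is living and takes 1/5.
Samuel predeceased; the 1/5 allotted to Samuel's branch passes to Samuel's issue by representation.
The 1/5 is divided into 2 equal shares of 1/10 among Nora, Lydia.
Nora is living and takes 1/10.
Lydia is living and takes 1/10.
Prudence predeceased; the 1/5 allotted to Prudence's branch passes to Prudence's issue by representation.
The 1/5 is divided into 2 equal shares of 1/10 among Oliver, Edmund.
Oliver predeceased; the 1/10 allotted to Oliver's branch passes to Oliver's issue by representation.
The 1/10 is divided into 2 equal shares of 1/20 among Rose, Martin.
Rose is living and takes 1/20.
Martin is living and takes 1/20.
Edmund is living and takes 1/10.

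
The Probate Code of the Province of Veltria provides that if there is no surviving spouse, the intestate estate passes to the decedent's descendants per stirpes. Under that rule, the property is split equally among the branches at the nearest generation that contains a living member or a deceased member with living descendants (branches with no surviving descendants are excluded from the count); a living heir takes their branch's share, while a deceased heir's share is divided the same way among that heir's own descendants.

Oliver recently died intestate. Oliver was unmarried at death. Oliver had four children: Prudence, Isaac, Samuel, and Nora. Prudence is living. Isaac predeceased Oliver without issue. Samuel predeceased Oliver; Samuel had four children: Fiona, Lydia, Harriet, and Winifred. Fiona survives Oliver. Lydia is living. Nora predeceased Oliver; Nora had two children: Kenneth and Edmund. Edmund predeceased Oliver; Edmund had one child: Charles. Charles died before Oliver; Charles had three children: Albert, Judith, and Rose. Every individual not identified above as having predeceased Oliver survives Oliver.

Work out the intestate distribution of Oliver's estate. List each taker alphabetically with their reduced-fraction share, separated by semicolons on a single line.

Albert 1/18; Fiona 1/12; Harriet 1/12; Judith 1/18; Kenneth 1/6; Lydia 1/12; Prudence 1/3; Rose 1/18; Winifred 1/12

There is no surviving spouse, so the entire estate passes to Oliver's descendants per stirpes.
Isaac left no surviving issue, so that branch lapses and is disregarded.
The estate is divided into 3 equal shares of 1/3 among Prudence, Samuel, Nora.
Prudence is living and takes 1/3.
Samuel predeceased; the 1/3 allotted to Samuel's branch passes to Samuel's issue by representation.
The 1/3 is divided into 4 equal shares of 1/12 among Fiona, Lydia, Harriet, Winifred.
Fiona is living and takes 1/12.
Lydia is living and takes 1/12.
Harriet is living and takes 1/12.
Winifred is living and takes 1/12.
Nora predeceased; the 1/3 allotted to Nora's branch passes to Nora's issue by representation.
The 1/3 is divided into 2 equal shares of 1/6 among Kenneth, Edmund.
Kenneth is living and takes 1/6.
Edmund predeceased; the 1/6 allotted to Edmund's branch passes to Edmund's issue by representation.
Charles's line is the sole branch at this level, so the full 1/6 passes to Charles's issue by representation.
The 1/6 is divided into 3 equal shares of 1/18 among Albert, Judith, Rose.
Albert is living and takes 1/18.
Judith is living and takes 1/18.
Rose is living and takes 1/18.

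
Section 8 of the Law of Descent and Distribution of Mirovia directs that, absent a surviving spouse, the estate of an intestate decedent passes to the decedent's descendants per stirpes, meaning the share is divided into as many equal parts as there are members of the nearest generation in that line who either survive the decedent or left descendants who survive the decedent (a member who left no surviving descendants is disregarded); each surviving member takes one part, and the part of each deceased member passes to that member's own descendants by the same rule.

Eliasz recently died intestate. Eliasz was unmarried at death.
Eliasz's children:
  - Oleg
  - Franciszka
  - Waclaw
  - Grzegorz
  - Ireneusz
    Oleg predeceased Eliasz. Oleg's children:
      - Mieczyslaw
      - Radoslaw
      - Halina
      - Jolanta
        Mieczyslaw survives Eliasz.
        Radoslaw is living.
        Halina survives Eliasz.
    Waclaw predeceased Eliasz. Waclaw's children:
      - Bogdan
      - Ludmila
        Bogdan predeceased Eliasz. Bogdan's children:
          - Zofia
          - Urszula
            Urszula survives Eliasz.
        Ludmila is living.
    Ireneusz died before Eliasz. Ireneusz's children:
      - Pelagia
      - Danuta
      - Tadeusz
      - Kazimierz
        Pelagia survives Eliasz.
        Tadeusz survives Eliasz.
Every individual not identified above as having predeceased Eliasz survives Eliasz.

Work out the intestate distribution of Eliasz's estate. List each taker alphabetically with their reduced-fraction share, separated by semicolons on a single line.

There is no surviving spouse, so the entire estate passes to Eliasz's descendants per stirpes.
The estate is divided into 5 equal shares of 1/5 among Oleg, Franciszka, Waclaw, Grzegorz, Ireneusz.
Oleg predeceased; the 1/5 allotted to Oleg's branch passes to Oleg's issue by representation.
The 1/5 is divided into 4 equal shares of 1/20 among Mieczyslaw, Radoslaw, Halina, Jolanta.
Mieczyslaw is living and takes 1/20.
Radoslaw is living and takes 1/20.
Halina is living and takes 1/20.
Jolanta is living and takes 1/20.
Franciszka is living and takes 1/5.
Waclaw predeceased; the 1/5 allotted to Waclaw's branch passes to Waclaw's issue by representation.
The 1/5 is divided into 2 equal shares of 1/10 among Bogdan, Ludmila.
Bogdan predeceased; the 1/10 allotted to Bogdan's branch passes to Bogdan's issue by representation.
The 1/10 is divided into 2 equal shares of 1/20 among Zofia, Urszula.
Zofia is living and takes 1/20.
Urszula is living and takes 1/20.
Ludmila is living and takes 1/10.
Grzegorz is living and takes 1/5.
Ireneusz predeceased; the 1/5 allotted to Ireneusz's branch passes to Ireneusz's issue by representation.
The 1/5 is divided into 4 equal shares of 1/20 among Pelagia, Danuta, Tadeusz, Kazimierz.
Pelagia is living and takes 1/20.
Danuta is living and takes 1/20.
Tadeusz is living and takes 1/20.
Kazimierz is living and takes 1/20.

Danuta 1/20; Franciszka 1/5; Grzegorz 1/5; Halina 1/20; Jolanta 1/20; Kazimierz 1/20; Ludmila 1/10; Mieczyslaw 1/20; Pelagia 1/20; Radoslaw 1/20; Tadeusz 1/20; Urszula 1/20; Zofia 1/20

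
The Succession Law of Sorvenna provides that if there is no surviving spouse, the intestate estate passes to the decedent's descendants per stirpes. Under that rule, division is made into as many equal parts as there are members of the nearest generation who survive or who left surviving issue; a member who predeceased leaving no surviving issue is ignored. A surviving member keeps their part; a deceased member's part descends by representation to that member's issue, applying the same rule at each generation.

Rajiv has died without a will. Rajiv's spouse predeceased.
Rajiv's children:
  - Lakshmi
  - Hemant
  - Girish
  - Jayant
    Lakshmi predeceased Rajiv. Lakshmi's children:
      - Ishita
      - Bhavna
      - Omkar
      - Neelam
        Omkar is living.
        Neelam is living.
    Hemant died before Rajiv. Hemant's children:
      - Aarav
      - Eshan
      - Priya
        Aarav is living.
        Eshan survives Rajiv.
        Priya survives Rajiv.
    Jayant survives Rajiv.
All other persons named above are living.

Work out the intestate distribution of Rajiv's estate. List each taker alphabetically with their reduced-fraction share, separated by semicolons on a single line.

There is no surviving spouse, so the entire estate passes to Rajiv's descendants per stirpes.
The estate is divided into 4 equal shares of 1/4 among Lakshmi, Hemant, Girish, Jayant.
Lakshmi predeceased; the 1/4 allotted to Lakshmi's branch passes to Lakshmi's issue by representation.
The 1/4 is divided into 4 equal shares of 1/16 among Ishita, Bhavna, Omkar, Neelam.
Ishita is living and takes 1/16.
Bhavna is living and takes 1/16.
Omkar is living and takes 1/16.
Neelam is living and takes 1/16.
Hemant predeceased; the 1/4 allotted to Hemant's branch passes to Hemant's issue by representation.
The 1/4 is divided into 3 equal shares of 1/12 among Aarav, Eshan, Priya.
Aarav is living and takes 1/12.
Eshan is living and takes 1/12.
Priya is living and takes 1/12.
Girish is living and takes 1/4.
Jayant is living and takes 1/4.

Aarav 1/12; Bhavna 1/16; Eshan 1/12; Girish 1/4; Ishita 1/16; Jayant 1/4; Neelam 1/16; Omkar 1/16; Priya 1/12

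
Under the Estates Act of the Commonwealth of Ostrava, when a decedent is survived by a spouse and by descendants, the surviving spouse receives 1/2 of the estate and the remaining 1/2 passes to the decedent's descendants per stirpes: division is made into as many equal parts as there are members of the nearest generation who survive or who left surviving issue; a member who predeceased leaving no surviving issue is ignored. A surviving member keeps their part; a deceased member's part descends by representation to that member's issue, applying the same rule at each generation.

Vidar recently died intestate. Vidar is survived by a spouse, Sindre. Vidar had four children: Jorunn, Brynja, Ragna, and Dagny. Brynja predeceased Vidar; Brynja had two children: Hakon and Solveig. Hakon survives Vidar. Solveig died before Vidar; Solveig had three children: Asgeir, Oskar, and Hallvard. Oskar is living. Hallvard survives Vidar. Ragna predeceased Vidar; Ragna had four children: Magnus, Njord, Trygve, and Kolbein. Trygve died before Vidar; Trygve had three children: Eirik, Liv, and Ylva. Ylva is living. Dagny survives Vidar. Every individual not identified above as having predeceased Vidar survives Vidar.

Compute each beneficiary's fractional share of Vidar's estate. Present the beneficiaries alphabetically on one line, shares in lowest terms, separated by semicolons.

Sindre, as surviving spouse, takes 1/2.
The remaining 1/2 passes to Vidar's descendants per stirpes.
The 1/2 is divided into 4 equal shares of 1/8 among Jorunn, Brynja, Ragna, Dagny.
Jorunn is living and takes 1/8.
Brynja predeceased; the 1/8 allotted to Brynja's branch passes to Brynja's issue by representation.
The 1/8 is divided into 2 equal shares of 1/16 among Hakon, Solveig.
Hakon is living and takes 1/16.
Solveig predeceased; the 1/16 allotted to Solveig's branch passes to Solveig's issue by representation.
The 1/16 is divided into 3 equal shares of 1/48 among Asgeir, Oskar, Hallvard.
Asgeir is living and takes 1/48.
Oskar is living and takes 1/48.
Hallvard is living and takes 1/48.
Ragna predeceased; the 1/8 allotted to Ragna's branch passes to Ragna's issue by representation.
The 1/8 is divided into 4 equal shares of 1/32 among Magnus, Njord, Trygve, Kolbein.
Magnus is living and takes 1/32.
Njord is living and takes 1/32.
Trygve predeceased; the 1/32 allotted to Trygve's branch passes to Trygve's issue by representation.
The 1/32 is divided into 3 equal shares of 1/96 among Eirik, Liv, Ylva.
Eirik is living and takes 1/96.
Liv is living and takes 1/96.
Ylva is living and takes 1/96.
Kolbein is living and takes 1/32.
Dagny is living and takes 1/8.

Asgeir 1/48; Dagny 1/8; Eirik 1/96; Hakon 1/16; Hallvard 1/48; Jorunn 1/8; Kolbein 1/32; Liv 1/96; Magnus 1/32; Njord 1/32; Oskar 1/48; Sindre 1/2; Ylva 1/96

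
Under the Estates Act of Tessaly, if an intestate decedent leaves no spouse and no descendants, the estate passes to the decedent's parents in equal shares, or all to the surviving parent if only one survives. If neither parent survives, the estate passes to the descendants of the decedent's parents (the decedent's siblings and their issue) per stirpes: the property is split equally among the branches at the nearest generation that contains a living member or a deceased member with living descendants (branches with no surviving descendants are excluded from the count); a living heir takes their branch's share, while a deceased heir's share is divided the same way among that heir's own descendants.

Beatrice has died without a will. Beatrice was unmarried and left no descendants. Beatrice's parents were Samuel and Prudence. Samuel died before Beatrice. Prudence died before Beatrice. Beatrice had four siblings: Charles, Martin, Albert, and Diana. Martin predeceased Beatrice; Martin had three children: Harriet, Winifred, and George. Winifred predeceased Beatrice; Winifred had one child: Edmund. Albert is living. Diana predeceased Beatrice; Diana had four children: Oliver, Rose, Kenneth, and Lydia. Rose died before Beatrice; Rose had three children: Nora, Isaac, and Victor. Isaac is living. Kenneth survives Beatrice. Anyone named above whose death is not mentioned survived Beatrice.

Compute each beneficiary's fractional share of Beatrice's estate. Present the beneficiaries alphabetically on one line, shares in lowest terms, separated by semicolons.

Neither parent survives and there are no descendants, so the estate passes to Beatrice's siblings and their issue per stirpes.
The estate is divided into 4 equal shares of 1/4 among Charles, Martin, Albert, Diana.
Charles is living and takes 1/4.
Martin predeceased; the 1/4 allotted to Martin's branch passes to Martin's issue by representation.
The 1/4 is divided into 3 equal shares of 1/12 among Harriet, Winifred, George.
Harriet is living and takes 1/12.
Winifred predeceased; the 1/12 allotted to Winifred's branch passes to Winifred's issue by representation.
Edmund is the sole taker at this level and receives the full 1/12.
George is living and takes 1/12.
Albert is living and takes 1/4.
Diana predeceased; the 1/4 allotted to Diana's branch passes to Diana's issue by representation.
The 1/4 is divided into 4 equal shares of 1/16 among Oliver, Rose, Kenneth, Lydia.
Oliver is living and takes 1/16.
Rose predeceased; the 1/16 allotted to Rose's branch passes to Rose's issue by representation.
The 1/16 is divided into 3 equal shares of 1/48 among Nora, Isaac, Victor.
Nora is living and takes 1/48.
Isaac is living and takes 1/48.
Victor is living and takes 1/48.
Kenneth is living and takes 1/16.
Lydia is living and takes 1/16.

Albert 1/4; Charles 1/4; Edmund 1/12; George 1/12; Harriet 1/12; Isaac 1/48; Kenneth 1/16; Lydia 1/16; Nora 1/48; Oliver 1/16; Victor 1/48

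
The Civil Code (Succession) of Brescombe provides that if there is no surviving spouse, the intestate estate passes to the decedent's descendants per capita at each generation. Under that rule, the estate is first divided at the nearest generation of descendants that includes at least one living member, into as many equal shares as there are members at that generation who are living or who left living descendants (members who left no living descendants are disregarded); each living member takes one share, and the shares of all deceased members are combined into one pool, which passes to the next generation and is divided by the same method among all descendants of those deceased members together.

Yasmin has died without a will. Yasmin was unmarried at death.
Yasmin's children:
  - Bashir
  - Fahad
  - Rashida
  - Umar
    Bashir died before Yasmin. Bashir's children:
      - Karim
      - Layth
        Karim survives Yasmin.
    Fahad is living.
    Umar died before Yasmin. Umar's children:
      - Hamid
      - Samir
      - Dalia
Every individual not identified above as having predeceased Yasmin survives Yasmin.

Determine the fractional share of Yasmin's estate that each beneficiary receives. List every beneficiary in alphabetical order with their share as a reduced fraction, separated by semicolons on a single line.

Dalia 1/10; Fahad 1/4; Hamid 1/10; Karim 1/10; Layth 1/10; Rashida 1/4; Samir 1/10

There is no surviving spouse, so the entire estate passes to Yasmin's descendants per capita at each generation.
At generation 1 (Bashir, Fahad, Rashida, Umar) there are 4 shares of (1)/4 = 1/4 each.
Living: Fahad and Rashida — each takes 1/4.
Deceased: Bashir and Umar. Their combined 1/2 is pooled and carried to generation 2.
At generation 2 (Karim, Layth, Hamid, Samir, Dalia) there are 5 shares of (1/2)/5 = 1/10 each.
Living: Karim, Layth, Hamid, Samir, and Dalia — each takes 1/10.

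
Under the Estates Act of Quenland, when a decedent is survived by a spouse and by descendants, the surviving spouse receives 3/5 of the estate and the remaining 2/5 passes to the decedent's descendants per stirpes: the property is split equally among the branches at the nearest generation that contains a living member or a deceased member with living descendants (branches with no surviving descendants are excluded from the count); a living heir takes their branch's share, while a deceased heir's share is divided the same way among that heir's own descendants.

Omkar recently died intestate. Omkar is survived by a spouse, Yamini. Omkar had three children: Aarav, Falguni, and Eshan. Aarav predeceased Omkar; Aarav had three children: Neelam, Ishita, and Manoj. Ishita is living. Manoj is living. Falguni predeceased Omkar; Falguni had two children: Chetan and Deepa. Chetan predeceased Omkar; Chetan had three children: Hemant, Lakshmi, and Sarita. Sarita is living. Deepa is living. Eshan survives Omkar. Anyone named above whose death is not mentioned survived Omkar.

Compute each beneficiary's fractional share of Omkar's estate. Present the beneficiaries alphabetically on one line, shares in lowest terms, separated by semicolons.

Yamini, as surviving spouse, takes 3/5.
The remaining 2/5 passes to Omkar's descendants per stirpes.
The 2/5 is divided into 3 equal shares of 2/15 among Aarav, Falguni, Eshan.
Aarav predeceased; the 2/15 allotted to Aarav's branch passes to Aarav's issue by representation.
The 2/15 is divided into 3 equal shares of 2/45 among Neelam, Ishita, Manoj.
Neelam is living and takes 2/45.
Ishita is living and takes 2/45.
Manoj is living and takes 2/45.
Falguni predeceased; the 2/15 allotted to Falguni's branch passes to Falguni's issue by representation.
The 2/15 is divided into 2 equal shares of 1/15 among Chetan, Deepa.
Chetan predeceased; the 1/15 allotted to Chetan's branch passes to Chetan's issue by representation.
The 1/15 is divided into 3 equal shares of 1/45 among Hemant, Lakshmi, Sarita.
Hemant is living and takes 1/45.
Lakshmi is living and takes 1/45.
Sarita is living and takes 1/45.
Deepa is living and takes 1/15.
Eshan is living and takes 2/15.

Deepa 1/15; Eshan 2/15; Hemant 1/45; Ishita 2/45; Lakshmi 1/45; Manoj 2/45; Neelam 2/45; Sarita 1/45; Yamini 3/5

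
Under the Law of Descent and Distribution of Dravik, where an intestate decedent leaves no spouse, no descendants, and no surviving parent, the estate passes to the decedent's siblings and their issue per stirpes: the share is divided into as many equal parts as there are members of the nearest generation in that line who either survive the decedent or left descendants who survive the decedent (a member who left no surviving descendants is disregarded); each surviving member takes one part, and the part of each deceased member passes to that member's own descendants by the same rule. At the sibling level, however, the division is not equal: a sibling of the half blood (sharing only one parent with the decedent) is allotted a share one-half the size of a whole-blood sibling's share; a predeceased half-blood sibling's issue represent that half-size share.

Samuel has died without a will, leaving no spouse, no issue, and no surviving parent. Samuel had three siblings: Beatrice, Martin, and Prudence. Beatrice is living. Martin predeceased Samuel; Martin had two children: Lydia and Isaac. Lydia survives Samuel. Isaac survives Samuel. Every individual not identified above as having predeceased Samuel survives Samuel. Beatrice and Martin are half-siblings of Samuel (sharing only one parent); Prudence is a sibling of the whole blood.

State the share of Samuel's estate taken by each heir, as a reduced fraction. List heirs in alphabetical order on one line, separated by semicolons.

No spouse, descendants, or parent survives, so the estate passes to Samuel's siblings per stirpes.
Half-blood siblings count for one-half the weight of whole-blood siblings at the initial division.
Dividing 1 in proportion to weights (total weight 2): Beatrice (weight 1/2) → 1/4; Martin (weight 1/2) → 1/4; Prudence (weight 1) → 1/2.
Beatrice is living and takes 1/4.
Martin predeceased; the 1/4 allotted to Martin's branch passes to Martin's issue by representation.
The 1/4 is divided into 2 equal shares of 1/8 among Lydia, Isaac.
Lydia is living and takes 1/8.
Isaac is living and takes 1/8.
Prudence is living and takes 1/2.

Beatrice 1/4; Isaac 1/8; Lydia 1/8; Prudence 1/2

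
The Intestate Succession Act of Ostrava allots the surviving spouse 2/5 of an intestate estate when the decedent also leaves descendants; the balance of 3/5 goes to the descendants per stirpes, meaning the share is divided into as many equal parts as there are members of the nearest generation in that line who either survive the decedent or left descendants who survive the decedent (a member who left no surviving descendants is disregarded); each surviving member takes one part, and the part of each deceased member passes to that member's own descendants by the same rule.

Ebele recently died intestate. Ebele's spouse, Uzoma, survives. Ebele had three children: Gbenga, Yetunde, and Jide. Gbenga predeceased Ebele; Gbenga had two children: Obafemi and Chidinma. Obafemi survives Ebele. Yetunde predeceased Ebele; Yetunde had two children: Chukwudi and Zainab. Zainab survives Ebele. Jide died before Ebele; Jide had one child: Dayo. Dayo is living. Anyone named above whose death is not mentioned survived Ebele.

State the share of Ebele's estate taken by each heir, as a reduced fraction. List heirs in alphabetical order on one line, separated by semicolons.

Chidinma 1/10; Chukwudi 1/10; Dayo 1/5; Obafemi 1/10; Uzoma 2/5; Zainab 1/10

Uzoma, as surviving spouse, takes 2/5.
The remaining 3/5 passes to Ebele's descendants per stirpes.
The 3/5 is divided into 3 equal shares of 1/5 among Gbenga, Yetunde, Jide.
Gbenga predeceased; the 1/5 allotted to Gbenga's branch passes to Gbenga's issue by representation.
The 1/5 is divided into 2 equal shares of 1/10 among Obafemi, Chidinma.
Obafemi is living and takes 1/10.
Chidinma is living and takes 1/10.
Yetunde predeceased; the 1/5 allotted to Yetunde's branch passes to Yetunde's issue by representation.
The 1/5 is divided into 2 equal shares of 1/10 among Chukwudi, Zainab.
Chukwudi is living and takes 1/10.
Zainab is living and takes 1/10.
Jide predeceased; the 1/5 allotted to Jide's branch passes to Jide's issue by representation.
Dayo is the sole taker at this level and receives the full 1/5.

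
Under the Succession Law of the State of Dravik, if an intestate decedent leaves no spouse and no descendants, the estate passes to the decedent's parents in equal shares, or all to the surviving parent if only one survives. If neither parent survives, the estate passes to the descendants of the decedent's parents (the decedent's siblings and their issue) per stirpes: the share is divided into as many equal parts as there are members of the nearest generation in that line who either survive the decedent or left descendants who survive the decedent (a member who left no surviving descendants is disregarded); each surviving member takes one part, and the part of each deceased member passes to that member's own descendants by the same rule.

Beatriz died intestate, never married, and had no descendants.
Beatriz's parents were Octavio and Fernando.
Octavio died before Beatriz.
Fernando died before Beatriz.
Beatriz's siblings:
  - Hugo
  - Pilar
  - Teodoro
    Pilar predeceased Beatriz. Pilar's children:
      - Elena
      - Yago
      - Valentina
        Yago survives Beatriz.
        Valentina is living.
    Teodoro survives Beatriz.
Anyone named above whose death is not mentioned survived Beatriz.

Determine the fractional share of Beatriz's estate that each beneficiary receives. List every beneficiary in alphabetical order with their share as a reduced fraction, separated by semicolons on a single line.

Neither parent survives and there are no descendants, so the estate passes to Beatriz's siblings and their issue per stirpes.
The estate is divided into 3 equal shares of 1/3 among Hugo, Pilar, Teodoro.
Hugo is living and takes 1/3.
Pilar predeceased; the 1/3 allotted to Pilar's branch passes to Pilar's issue by representation.
The 1/3 is divided into 3 equal shares of 1/9 among Elena, Yago, Valentina.
Elena is living and takes 1/9.
Yago is living and takes 1/9.
Valentina is living and takes 1/9.
Teodoro is living and takes 1/3.

Elena 1/9; Hugo 1/3; Teodoro 1/3; Valentina 1/9; Yago 1/9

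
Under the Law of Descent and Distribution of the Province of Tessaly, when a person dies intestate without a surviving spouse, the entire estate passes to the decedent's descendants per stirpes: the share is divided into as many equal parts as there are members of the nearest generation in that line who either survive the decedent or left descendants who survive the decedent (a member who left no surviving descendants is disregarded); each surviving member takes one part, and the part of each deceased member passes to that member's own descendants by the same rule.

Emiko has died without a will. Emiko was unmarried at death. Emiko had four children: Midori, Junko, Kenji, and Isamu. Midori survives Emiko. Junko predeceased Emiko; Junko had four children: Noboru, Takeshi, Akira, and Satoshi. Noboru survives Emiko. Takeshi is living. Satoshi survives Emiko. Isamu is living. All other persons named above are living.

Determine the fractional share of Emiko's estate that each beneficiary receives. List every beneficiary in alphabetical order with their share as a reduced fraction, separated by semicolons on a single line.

There is no surviving spouse, so the entire estate passes to Emiko's descendants per stirpes.
The estate is divided into 4 equal shares of 1/4 among Midori, Junko, Kenji, Isamu.
Midori is living and takes 1/4.
Junko predeceased; the 1/4 allotted to Junko's branch passes to Junko's issue by representation.
The 1/4 is divided into 4 equal shares of 1/16 among Noboru, Takeshi, Akira, Satoshi.
Noboru is living and takes 1/16.
Takeshi is living and takes 1/16.
Akira is living and takes 1/16.
Satoshi is living and takes 1/16.
Kenji is living and takes 1/4.
Isamu is living and takes 1/4.

Akira 1/16; Isamu 1/4; Kenji 1/4; Midori 1/4; Noboru 1/16; Satoshi 1/16; Takeshi 1/16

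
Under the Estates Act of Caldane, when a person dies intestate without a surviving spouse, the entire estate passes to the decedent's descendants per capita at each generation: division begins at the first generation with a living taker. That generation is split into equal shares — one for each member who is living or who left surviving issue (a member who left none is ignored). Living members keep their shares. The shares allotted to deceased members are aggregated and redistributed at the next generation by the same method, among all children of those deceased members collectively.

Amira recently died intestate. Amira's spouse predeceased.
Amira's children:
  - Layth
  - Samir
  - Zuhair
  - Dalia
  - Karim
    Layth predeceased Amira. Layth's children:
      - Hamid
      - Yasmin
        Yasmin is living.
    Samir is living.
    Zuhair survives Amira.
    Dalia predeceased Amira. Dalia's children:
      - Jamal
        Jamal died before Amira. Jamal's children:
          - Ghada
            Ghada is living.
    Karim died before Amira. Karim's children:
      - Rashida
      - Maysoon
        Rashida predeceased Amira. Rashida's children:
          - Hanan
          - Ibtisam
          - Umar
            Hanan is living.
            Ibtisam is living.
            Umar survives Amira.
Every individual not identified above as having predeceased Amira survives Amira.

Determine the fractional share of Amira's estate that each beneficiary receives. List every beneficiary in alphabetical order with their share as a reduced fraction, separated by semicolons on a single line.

Ghada 3/50; Hamid 3/25; Hanan 3/50; Ibtisam 3/50; Maysoon 3/25; Samir 1/5; Umar 3/50; Yasmin 3/25; Zuhair 1/5

There is no surviving spouse, so the entire estate passes to Amira's descendants per capita at each generation.
At generation 1 (Layth, Samir, Zuhair, Dalia, Karim) there are 5 shares of (1)/5 = 1/5 each.
Living: Samir and Zuhair — each takes 1/5.
Deceased: Layth, Dalia, and Karim. Their combined 3/5 is pooled and carried to generation 2.
At generation 2 (Hamid, Yasmin, Jamal, Rashida, Maysoon) there are 5 shares of (3/5)/5 = 3/25 each.
Living: Hamid, Yasmin, and Maysoon — each takes 3/25.
Deceased: Jamal and Rashida. Their combined 6/25 is pooled and carried to generation 3.
At generation 3 (Ghada, Hanan, Ibtisam, Umar) there are 4 shares of (6/25)/4 = 3/50 each.
Living: Ghada, Hanan, Ibtisam, and Umar — each takes 3/50.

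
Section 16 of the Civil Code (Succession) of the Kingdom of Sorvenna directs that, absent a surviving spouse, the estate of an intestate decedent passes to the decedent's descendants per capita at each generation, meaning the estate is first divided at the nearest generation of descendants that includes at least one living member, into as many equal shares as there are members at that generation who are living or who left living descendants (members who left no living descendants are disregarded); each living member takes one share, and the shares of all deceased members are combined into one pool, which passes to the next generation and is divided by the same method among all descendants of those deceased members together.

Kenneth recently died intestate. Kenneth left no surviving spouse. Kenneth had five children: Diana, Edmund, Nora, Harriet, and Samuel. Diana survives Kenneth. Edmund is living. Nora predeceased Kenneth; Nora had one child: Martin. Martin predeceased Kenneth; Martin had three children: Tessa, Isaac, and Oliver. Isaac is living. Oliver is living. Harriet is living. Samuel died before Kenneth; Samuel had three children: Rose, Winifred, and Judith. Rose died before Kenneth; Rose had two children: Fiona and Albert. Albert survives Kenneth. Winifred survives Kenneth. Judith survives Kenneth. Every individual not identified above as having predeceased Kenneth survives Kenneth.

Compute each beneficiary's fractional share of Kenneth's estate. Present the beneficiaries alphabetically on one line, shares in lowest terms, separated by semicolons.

Albert 1/25; Diana 1/5; Edmund 1/5; Fiona 1/25; Harriet 1/5; Isaac 1/25; Judith 1/10; Oliver 1/25; Tessa 1/25; Winifred 1/10

There is no surviving spouse, so the entire estate passes to Kenneth's descendants per capita at each generation.
At generation 1 (Diana, Edmund, Nora, Harriet, Samuel) there are 5 shares of (1)/5 = 1/5 each.
Living: Diana, Edmund, and Harriet — each takes 1/5.
Deceased: Nora and Samuel. Their combined 2/5 is pooled and carried to generation 2.
At generation 2 (Martin, Rose, Winifred, Judith) there are 4 shares of (2/5)/4 = 1/10 each.
Living: Winifred and Judith — each takes 1/10.
Deceased: Martin and Rose. Their combined 1/5 is pooled and carried to generation 3.
At generation 3 (Tessa, Isaac, Oliver, Fiona, Albert) there are 5 shares of (1/5)/5 = 1/25 each.
Living: Tessa, Isaac, Oliver, Fiona, and Albert — each takes 1/25.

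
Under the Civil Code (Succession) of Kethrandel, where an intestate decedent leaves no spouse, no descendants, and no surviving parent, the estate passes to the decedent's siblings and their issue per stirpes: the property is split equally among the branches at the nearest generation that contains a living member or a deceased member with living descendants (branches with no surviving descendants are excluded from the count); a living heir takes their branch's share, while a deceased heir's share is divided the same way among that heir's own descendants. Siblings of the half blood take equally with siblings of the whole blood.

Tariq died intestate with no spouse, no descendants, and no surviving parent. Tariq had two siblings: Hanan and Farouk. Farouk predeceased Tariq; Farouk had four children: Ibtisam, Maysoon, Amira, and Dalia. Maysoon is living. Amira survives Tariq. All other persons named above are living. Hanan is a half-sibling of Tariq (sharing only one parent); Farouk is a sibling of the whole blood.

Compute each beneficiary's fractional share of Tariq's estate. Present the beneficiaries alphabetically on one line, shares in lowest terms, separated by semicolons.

Amira 1/8; Dalia 1/8; Hanan 1/2; Ibtisam 1/8; Maysoon 1/8

No spouse, descendants, or parent survives, so the estate passes to Tariq's siblings per stirpes.
Half-blood and whole-blood siblings take equally under the stated rule.
The estate is divided into 2 equal shares of 1/2 among Hanan, Farouk.
Hanan is living and takes 1/2.
Farouk predeceased; the 1/2 allotted to Farouk's branch passes to Farouk's issue by representation.
The 1/2 is divided into 4 equal shares of 1/8 among Ibtisam, Maysoon, Amira, Dalia.
Ibtisam is living and takes 1/8.
Maysoon is living and takes 1/8.
Amira is living and takes 1/8.
Dalia is living and takes 1/8.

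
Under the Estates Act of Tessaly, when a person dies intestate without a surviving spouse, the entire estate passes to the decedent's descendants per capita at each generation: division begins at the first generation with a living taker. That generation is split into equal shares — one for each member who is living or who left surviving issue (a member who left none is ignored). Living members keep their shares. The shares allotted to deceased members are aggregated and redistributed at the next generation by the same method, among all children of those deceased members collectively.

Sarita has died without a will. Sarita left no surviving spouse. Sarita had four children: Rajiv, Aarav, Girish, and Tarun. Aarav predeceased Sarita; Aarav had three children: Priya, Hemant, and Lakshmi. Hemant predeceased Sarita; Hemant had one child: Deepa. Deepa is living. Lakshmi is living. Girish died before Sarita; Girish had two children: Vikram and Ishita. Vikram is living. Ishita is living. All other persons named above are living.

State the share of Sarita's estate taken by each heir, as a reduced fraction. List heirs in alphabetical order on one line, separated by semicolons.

There is no surviving spouse, so the entire estate passes to Sarita's descendants per capita at each generation.
At generation 1 (Rajiv, Aarav, Girish, Tarun) there are 4 shares of (1)/4 = 1/4 each.
Living: Rajiv and Tarun — each takes 1/4.
Deceased: Aarav and Girish. Their combined 1/2 is pooled and carried to generation 2.
At generation 2 (Priya, Hemant, Lakshmi, Vikram, Ishita) there are 5 shares of (1/2)/5 = 1/10 each.
Living: Priya, Lakshmi, Vikram, and Ishita — each takes 1/10.
Deceased: Hemant. That 1/10 share is carried to generation 3.
At generation 3 (Deepa) there are 1 shares of (1/10)/1 = 1/10 each.
Living: Deepa — each takes 1/10.

Deepa 1/10; Ishita 1/10; Lakshmi 1/10; Priya 1/10; Rajiv 1/4; Tarun 1/4; Vikram 1/10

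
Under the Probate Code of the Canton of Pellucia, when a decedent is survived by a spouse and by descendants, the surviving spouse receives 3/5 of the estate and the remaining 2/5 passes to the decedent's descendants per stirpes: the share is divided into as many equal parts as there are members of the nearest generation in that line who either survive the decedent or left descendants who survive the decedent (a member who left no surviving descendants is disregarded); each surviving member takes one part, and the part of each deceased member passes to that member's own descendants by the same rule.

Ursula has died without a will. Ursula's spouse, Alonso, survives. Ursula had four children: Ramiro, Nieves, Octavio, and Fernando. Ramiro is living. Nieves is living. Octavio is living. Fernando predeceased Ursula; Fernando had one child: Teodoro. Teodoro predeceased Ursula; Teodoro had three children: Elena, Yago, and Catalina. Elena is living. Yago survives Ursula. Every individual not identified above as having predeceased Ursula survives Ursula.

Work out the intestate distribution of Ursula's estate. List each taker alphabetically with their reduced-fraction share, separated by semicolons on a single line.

Alonso, as surviving spouse, takes 3/5.
The remaining 2/5 passes to Ursula's descendants per stirpes.
The 2/5 is divided into 4 equal shares of 1/10 among Ramiro, Nieves, Octavio, Fernando.
Ramiro is living and takes 1/10.
Nieves is living and takes 1/10.
Octavio is living and takes 1/10.
Fernando predeceased; the 1/10 allotted to Fernando's branch passes to Fernando's issue by representation.
Teodoro's line is the sole branch at this level, so the full 1/10 passes to Teodoro's issue by representation.
The 1/10 is divided into 3 equal shares of 1/30 among Elena, Yago, Catalina.
Elena is living and takes 1/30.
Yago is living and takes 1/30.
Catalina is living and takes 1/30.

Alonso 3/5; Catalina 1/30; Elena 1/30; Nieves 1/10; Octavio 1/10; Ramiro 1/10; Yago 1/30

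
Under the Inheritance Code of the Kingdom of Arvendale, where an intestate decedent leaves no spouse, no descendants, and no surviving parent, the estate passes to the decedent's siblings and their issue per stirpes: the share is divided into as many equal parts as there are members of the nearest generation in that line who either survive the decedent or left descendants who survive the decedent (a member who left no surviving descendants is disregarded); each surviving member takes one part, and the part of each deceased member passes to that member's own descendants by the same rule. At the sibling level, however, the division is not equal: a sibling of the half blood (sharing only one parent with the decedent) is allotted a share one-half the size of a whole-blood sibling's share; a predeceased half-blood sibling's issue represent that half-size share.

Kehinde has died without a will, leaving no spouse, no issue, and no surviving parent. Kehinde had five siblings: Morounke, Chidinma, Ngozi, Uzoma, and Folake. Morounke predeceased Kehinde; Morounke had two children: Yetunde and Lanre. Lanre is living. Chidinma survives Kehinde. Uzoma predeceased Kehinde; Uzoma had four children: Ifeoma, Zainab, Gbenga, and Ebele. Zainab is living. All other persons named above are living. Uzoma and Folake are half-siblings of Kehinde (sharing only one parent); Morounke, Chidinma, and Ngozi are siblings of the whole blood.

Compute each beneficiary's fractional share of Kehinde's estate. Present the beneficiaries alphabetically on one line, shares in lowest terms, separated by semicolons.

No spouse, descendants, or parent survives, so the estate passes to Kehinde's siblings per stirpes.
Half-blood siblings count for one-half the weight of whole-blood siblings at the initial division.
Dividing 1 in proportion to weights (total weight 4): Morounke (weight 1) → 1/4; Chidinma (weight 1) → 1/4; Ngozi (weight 1) → 1/4; Uzoma (weight 1/2) → 1/8; Folake (weight 1/2) → 1/8.
Morounke predeceased; the 1/4 allotted to Morounke's branch passes to Morounke's issue by representation.
The 1/4 is divided into 2 equal shares of 1/8 among Yetunde, Lanre.
Yetunde is living and takes 1/8.
Lanre is living and takes 1/8.
Chidinma is living and takes 1/4.
Ngozi is living and takes 1/4.
Uzoma predeceased; the 1/8 allotted to Uzoma's branch passes to Uzoma's issue by representation.
The 1/8 is divided into 4 equal shares of 1/32 among Ifeoma, Zainab, Gbenga, Ebele.
Ifeoma is living and takes 1/32.
Zainab is living and takes 1/32.
Gbenga is living and takes 1/32.
Ebele is living and takes 1/32.
Folake is living and takes 1/8.

Chidinma 1/4; Ebele 1/32; Folake 1/8; Gbenga 1/32; Ifeoma 1/32; Lanre 1/8; Ngozi 1/4; Yetunde 1/8; Zainab 1/32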